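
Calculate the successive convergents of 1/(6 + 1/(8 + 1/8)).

Using the convergent recurrence p_i = a_i*p_{i-1} + p_{i-2}, q_i = a_i*q_{i-1} + q_{i-2} with p_{-2}=0, p_{-1}=1, q_{-2}=1, q_{-1}=0:
  i=0: a_0=0, p_0 = 0*1 + 0 = 0, q_0 = 0*0 + 1 = 1.
  i=1: a_1=6, p_1 = 6*0 + 1 = 1, q_1 = 6*1 + 0 = 6.
  i=2: a_2=8, p_2 = 8*1 + 0 = 8, q_2 = 8*6 + 1 = 49.
  i=3: a_3=8, p_3 = 8*8 + 1 = 65, q_3 = 8*49 + 6 = 398.

0/1, 1/6, 8/49, 65/398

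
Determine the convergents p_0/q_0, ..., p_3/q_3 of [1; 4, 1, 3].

Using the convergent recurrence p_i = a_i*p_{i-1} + p_{i-2}, q_i = a_i*q_{i-1} + q_{i-2} with p_{-2}=0, p_{-1}=1, q_{-2}=1, q_{-1}=0:
  i=0: a_0=1, p_0 = 1*1 + 0 = 1, q_0 = 1*0 + 1 = 1.
  i=1: a_1=4, p_1 = 4*1 + 1 = 5, q_1 = 4*1 + 0 = 4.
  i=2: a_2=1, p_2 = 1*5 + 1 = 6, q_2 = 1*4 + 1 = 5.
  i=3: a_3=3, p_3 = 3*6 + 5 = 23, q_3 = 3*5 + 4 = 19.

1/1, 5/4, 6/5, 23/19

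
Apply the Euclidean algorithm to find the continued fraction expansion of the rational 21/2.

[10; 2]

Run the Euclidean algorithm on 21 and 2; the successive quotients are the partial quotients a_0, a_1, ... (each step inverts the fractional part left over by the previous one):
  21 = 10*2 + 1, so a_0 = 10.
  2 = 2*1 + 0, so a_1 = 2.
The remainder reaches 0 after 2 divisions, so the expansion has 2 partial quotients, read off in order.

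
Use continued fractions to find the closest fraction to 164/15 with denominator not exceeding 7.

Expand x = 164/15 as a continued fraction with the Euclidean algorithm:
  164 = 10*15 + 14, so a_0 = 10.
  15 = 1*14 + 1, so a_1 = 1.
  14 = 14*1 + 0, so a_2 = 14.
so x = [10; 1, 14].
Convergents (p_i = a_i*p_{i-1} + p_{i-2}, q_i = a_i*q_{i-1} + q_{i-2} with p_{-2}=0, p_{-1}=1, q_{-2}=1, q_{-1}=0), until the denominator exceeds 7:
  i=0: a_0=10, p_0 = 10*1 + 0 = 10, q_0 = 10*0 + 1 = 1.
  i=1: a_1=1, p_1 = 1*10 + 1 = 11, q_1 = 1*1 + 0 = 1.
  i=2: a_2=14, p_2 = 14*11 + 10 = 164, q_2 = 14*1 + 1 = 15.
q_2 = 15 > 7, so the last convergent with denominator <= 7 is p_1/q_1 = 11/1.
The closest fraction with denominator <= 7 is either p_1/q_1 or the intermediate fraction (k*p_1 + p_0)/(k*q_1 + q_0) with the largest k >= 1 whose denominator stays <= 7; these approach x as k grows, and every other convergent or intermediate fraction in range is farther away.
Largest k: floor((7 - q_0)/q_1) = floor((7 - 1)/1) = 6.
That gives (6*11 + 10)/(6*1 + 1) = 76/7.
Compare the errors: |x - 11/1| = |164*1 - 11*15|/(15*1) = 1/15, and |x - 76/7| = |164*7 - 76*15|/(15*7) = 8/105.
Cross-multiplying, 1*105 = 105 < 120 = 8*15, so 1/15 is smaller: the convergent 11/1 is closer to x than 76/7.

11/1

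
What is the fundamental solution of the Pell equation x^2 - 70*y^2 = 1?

(x, y) = (251, 30)

First expand sqrt(70) as a continued fraction. With x_i = (sqrt(70) + m_i)/d_i and (m_0, d_0) = (0, 1): a_0 = floor(sqrt(70)) = 8, since 8^2 = 64 <= 70 < 81 = 9^2.
Iterate m_{i+1} = d_i*a_i - m_i, d_{i+1} = (70 - m_{i+1}^2)/d_i, a_{i+1} = floor((a_0 + m_{i+1})/d_{i+1}):
  m_1 = 1*8 - 0 = 8, d_1 = (70 - 8^2)/1 = 6/1 = 6, a_1 = floor((8 + 8)/6) = 2.
  m_2 = 6*2 - 8 = 4, d_2 = (70 - 4^2)/6 = 54/6 = 9, a_2 = floor((8 + 4)/9) = 1.
  m_3 = 9*1 - 4 = 5, d_3 = (70 - 5^2)/9 = 45/9 = 5, a_3 = floor((8 + 5)/5) = 2.
  m_4 = 5*2 - 5 = 5, d_4 = (70 - 5^2)/5 = 45/5 = 9, a_4 = floor((8 + 5)/9) = 1.
  m_5 = 9*1 - 5 = 4, d_5 = (70 - 4^2)/9 = 54/9 = 6, a_5 = floor((8 + 4)/6) = 2.
  m_6 = 6*2 - 4 = 8, d_6 = (70 - 8^2)/6 = 6/6 = 1, a_6 = floor((8 + 8)/1) = 16.
  m_7 = 1*16 - 8 = 8, d_7 = (70 - 8^2)/1 = 6/1 = 6: (m_7, d_7) = (m_1, d_1) = (8, 6), so from here the quotients repeat a_1, ..., a_6; the period length is 6.
So sqrt(70) = [8; (2, 1, 2, 1, 2, 16)] with period length k = 6.
k is even, so the fundamental solution of x^2 - 70y^2 = 1 is (p_{k-1}, q_{k-1}) = (p_5, q_5); compute convergents through index 5.
Convergents (p_i = a_i*p_{i-1} + p_{i-2}, q_i = a_i*q_{i-1} + q_{i-2} with p_{-2}=0, p_{-1}=1, q_{-2}=1, q_{-1}=0):
  i=0: a_0=8, p_0 = 8*1 + 0 = 8, q_0 = 8*0 + 1 = 1.
  i=1: a_1=2, p_1 = 2*8 + 1 = 17, q_1 = 2*1 + 0 = 2.
  i=2: a_2=1, p_2 = 1*17 + 8 = 25, q_2 = 1*2 + 1 = 3.
  i=3: a_3=2, p_3 = 2*25 + 17 = 67, q_3 = 2*3 + 2 = 8.
  i=4: a_4=1, p_4 = 1*67 + 25 = 92, q_4 = 1*8 + 3 = 11.
  i=5: a_5=2, p_5 = 2*92 + 67 = 251, q_5 = 2*11 + 8 = 30.
Check: 251^2 - 70*30^2 = 63001 - 63000 = 1, so (x, y) = (251, 30) solves the equation, and by the theorem it is the least positive solution.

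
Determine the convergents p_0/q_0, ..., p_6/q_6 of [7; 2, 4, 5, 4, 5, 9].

7/1, 15/2, 67/9, 350/47, 1467/197, 7685/1032, 70632/9485

Using the convergent recurrence p_i = a_i*p_{i-1} + p_{i-2}, q_i = a_i*q_{i-1} + q_{i-2} with p_{-2}=0, p_{-1}=1, q_{-2}=1, q_{-1}=0:
  i=0: a_0=7, p_0 = 7*1 + 0 = 7, q_0 = 7*0 + 1 = 1.
  i=1: a_1=2, p_1 = 2*7 + 1 = 15, q_1 = 2*1 + 0 = 2.
  i=2: a_2=4, p_2 = 4*15 + 7 = 67, q_2 = 4*2 + 1 = 9.
  i=3: a_3=5, p_3 = 5*67 + 15 = 350, q_3 = 5*9 + 2 = 47.
  i=4: a_4=4, p_4 = 4*350 + 67 = 1467, q_4 = 4*47 + 9 = 197.
  i=5: a_5=5, p_5 = 5*1467 + 350 = 7685, q_5 = 5*197 + 47 = 1032.
  i=6: a_6=9, p_6 = 9*7685 + 1467 = 70632, q_6 = 9*1032 + 197 = 9485.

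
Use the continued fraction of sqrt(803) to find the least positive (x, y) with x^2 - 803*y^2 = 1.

First expand sqrt(803) as a continued fraction. With x_i = (sqrt(803) + m_i)/d_i and (m_0, d_0) = (0, 1): a_0 = floor(sqrt(803)) = 28, since 28^2 = 784 <= 803 < 841 = 29^2.
Iterate m_{i+1} = d_i*a_i - m_i, d_{i+1} = (803 - m_{i+1}^2)/d_i, a_{i+1} = floor((a_0 + m_{i+1})/d_{i+1}):
  m_1 = 1*28 - 0 = 28, d_1 = (803 - 28^2)/1 = 19/1 = 19, a_1 = floor((28 + 28)/19) = 2.
  m_2 = 19*2 - 28 = 10, d_2 = (803 - 10^2)/19 = 703/19 = 37, a_2 = floor((28 + 10)/37) = 1.
  m_3 = 37*1 - 10 = 27, d_3 = (803 - 27^2)/37 = 74/37 = 2, a_3 = floor((28 + 27)/2) = 27.
  m_4 = 2*27 - 27 = 27, d_4 = (803 - 27^2)/2 = 74/2 = 37, a_4 = floor((28 + 27)/37) = 1.
  m_5 = 37*1 - 27 = 10, d_5 = (803 - 10^2)/37 = 703/37 = 19, a_5 = floor((28 + 10)/19) = 2.
  m_6 = 19*2 - 10 = 28, d_6 = (803 - 28^2)/19 = 19/19 = 1, a_6 = floor((28 + 28)/1) = 56.
  m_7 = 1*56 - 28 = 28, d_7 = (803 - 28^2)/1 = 19/1 = 19: (m_7, d_7) = (m_1, d_1) = (28, 19), so from here the quotients repeat a_1, ..., a_6; the period length is 6.
So sqrt(803) = [28; (2, 1, 27, 1, 2, 56)] with period length k = 6.
k is even, so the fundamental solution of x^2 - 803y^2 = 1 is (p_{k-1}, q_{k-1}) = (p_5, q_5); compute convergents through index 5.
Convergents (p_i = a_i*p_{i-1} + p_{i-2}, q_i = a_i*q_{i-1} + q_{i-2} with p_{-2}=0, p_{-1}=1, q_{-2}=1, q_{-1}=0):
  i=0: a_0=28, p_0 = 28*1 + 0 = 28, q_0 = 28*0 + 1 = 1.
  i=1: a_1=2, p_1 = 2*28 + 1 = 57, q_1 = 2*1 + 0 = 2.
  i=2: a_2=1, p_2 = 1*57 + 28 = 85, q_2 = 1*2 + 1 = 3.
  i=3: a_3=27, p_3 = 27*85 + 57 = 2352, q_3 = 27*3 + 2 = 83.
  i=4: a_4=1, p_4 = 1*2352 + 85 = 2437, q_4 = 1*83 + 3 = 86.
  i=5: a_5=2, p_5 = 2*2437 + 2352 = 7226, q_5 = 2*86 + 83 = 255.
Check: 7226^2 - 803*255^2 = 52215076 - 52215075 = 1, so (x, y) = (7226, 255) solves the equation, and by the theorem it is the least positive solution.

(x, y) = (7226, 255)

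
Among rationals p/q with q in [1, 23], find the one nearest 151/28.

Expand x = 151/28 as a continued fraction with the Euclidean algorithm:
  151 = 5*28 + 11, so a_0 = 5.
  28 = 2*11 + 6, so a_1 = 2.
  11 = 1*6 + 5, so a_2 = 1.
  6 = 1*5 + 1, so a_3 = 1.
  5 = 5*1 + 0, so a_4 = 5.
so x = [5; 2, 1, 1, 5].
Convergents (p_i = a_i*p_{i-1} + p_{i-2}, q_i = a_i*q_{i-1} + q_{i-2} with p_{-2}=0, p_{-1}=1, q_{-2}=1, q_{-1}=0), until the denominator exceeds 23:
  i=0: a_0=5, p_0 = 5*1 + 0 = 5, q_0 = 5*0 + 1 = 1.
  i=1: a_1=2, p_1 = 2*5 + 1 = 11, q_1 = 2*1 + 0 = 2.
  i=2: a_2=1, p_2 = 1*11 + 5 = 16, q_2 = 1*2 + 1 = 3.
  i=3: a_3=1, p_3 = 1*16 + 11 = 27, q_3 = 1*3 + 2 = 5.
  i=4: a_4=5, p_4 = 5*27 + 16 = 151, q_4 = 5*5 + 3 = 28.
q_4 = 28 > 23, so the last convergent with denominator <= 23 is p_3/q_3 = 27/5.
The closest fraction with denominator <= 23 is either p_3/q_3 or the intermediate fraction (k*p_3 + p_2)/(k*q_3 + q_2) with the largest k >= 1 whose denominator stays <= 23; these approach x as k grows, and every other convergent or intermediate fraction in range is farther away.
Largest k: floor((23 - q_2)/q_3) = floor((23 - 3)/5) = 4.
That gives (4*27 + 16)/(4*5 + 3) = 124/23.
Compare the errors: |x - 27/5| = |151*5 - 27*28|/(28*5) = 1/140, and |x - 124/23| = |151*23 - 124*28|/(28*23) = 1/644.
Cross-multiplying, 1*140 = 140 < 644 = 1*644, so 1/644 is smaller: the intermediate fraction 124/23 is closer to x than 27/5.

124/23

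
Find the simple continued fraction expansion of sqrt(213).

Write x_i = (sqrt(213) + m_i)/d_i with (m_0, d_0) = (0, 1). a_0 = floor(sqrt(213)) = 14, since 14^2 = 196 <= 213 < 225 = 15^2.
Iterate m_{i+1} = d_i*a_i - m_i, d_{i+1} = (213 - m_{i+1}^2)/d_i, a_{i+1} = floor((a_0 + m_{i+1})/d_{i+1}):
  m_1 = 1*14 - 0 = 14, d_1 = (213 - 14^2)/1 = 17/1 = 17, a_1 = floor((14 + 14)/17) = 1.
  m_2 = 17*1 - 14 = 3, d_2 = (213 - 3^2)/17 = 204/17 = 12, a_2 = floor((14 + 3)/12) = 1.
  m_3 = 12*1 - 3 = 9, d_3 = (213 - 9^2)/12 = 132/12 = 11, a_3 = floor((14 + 9)/11) = 2.
  m_4 = 11*2 - 9 = 13, d_4 = (213 - 13^2)/11 = 44/11 = 4, a_4 = floor((14 + 13)/4) = 6.
  m_5 = 4*6 - 13 = 11, d_5 = (213 - 11^2)/4 = 92/4 = 23, a_5 = floor((14 + 11)/23) = 1.
  m_6 = 23*1 - 11 = 12, d_6 = (213 - 12^2)/23 = 69/23 = 3, a_6 = floor((14 + 12)/3) = 8.
  m_7 = 3*8 - 12 = 12, d_7 = (213 - 12^2)/3 = 69/3 = 23, a_7 = floor((14 + 12)/23) = 1.
  m_8 = 23*1 - 12 = 11, d_8 = (213 - 11^2)/23 = 92/23 = 4, a_8 = floor((14 + 11)/4) = 6.
  m_9 = 4*6 - 11 = 13, d_9 = (213 - 13^2)/4 = 44/4 = 11, a_9 = floor((14 + 13)/11) = 2.
  m_10 = 11*2 - 13 = 9, d_10 = (213 - 9^2)/11 = 132/11 = 12, a_10 = floor((14 + 9)/12) = 1.
  m_11 = 12*1 - 9 = 3, d_11 = (213 - 3^2)/12 = 204/12 = 17, a_11 = floor((14 + 3)/17) = 1.
  m_12 = 17*1 - 3 = 14, d_12 = (213 - 14^2)/17 = 17/17 = 1, a_12 = floor((14 + 14)/1) = 28.
  m_13 = 1*28 - 14 = 14, d_13 = (213 - 14^2)/1 = 17/1 = 17: (m_13, d_13) = (m_1, d_1) = (14, 17), so from here the quotients repeat a_1, ..., a_12; the period length is 12.
Hence the expansion of sqrt(213) is a_0 = 14 followed by the repeating block 1, 1, 2, 6, 1, 8, 1, 6, 2, 1, 1, 28 (period 12).

[14; (1, 1, 2, 6, 1, 8, 1, 6, 2, 1, 1, 28)]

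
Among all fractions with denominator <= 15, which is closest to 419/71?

59/10

Expand x = 419/71 as a continued fraction with the Euclidean algorithm:
  419 = 5*71 + 64, so a_0 = 5.
  71 = 1*64 + 7, so a_1 = 1.
  64 = 9*7 + 1, so a_2 = 9.
  7 = 7*1 + 0, so a_3 = 7.
so x = [5; 1, 9, 7].
Convergents (p_i = a_i*p_{i-1} + p_{i-2}, q_i = a_i*q_{i-1} + q_{i-2} with p_{-2}=0, p_{-1}=1, q_{-2}=1, q_{-1}=0), until the denominator exceeds 15:
  i=0: a_0=5, p_0 = 5*1 + 0 = 5, q_0 = 5*0 + 1 = 1.
  i=1: a_1=1, p_1 = 1*5 + 1 = 6, q_1 = 1*1 + 0 = 1.
  i=2: a_2=9, p_2 = 9*6 + 5 = 59, q_2 = 9*1 + 1 = 10.
  i=3: a_3=7, p_3 = 7*59 + 6 = 419, q_3 = 7*10 + 1 = 71.
q_3 = 71 > 15, so the last convergent with denominator <= 15 is p_2/q_2 = 59/10.
The closest fraction with denominator <= 15 is either p_2/q_2 or the intermediate fraction (k*p_2 + p_1)/(k*q_2 + q_1) with the largest k >= 1 whose denominator stays <= 15; these approach x as k grows, and every other convergent or intermediate fraction in range is farther away.
Largest k: floor((15 - q_1)/q_2) = floor((15 - 1)/10) = 1.
That gives (1*59 + 6)/(1*10 + 1) = 65/11.
Compare the errors: |x - 59/10| = |419*10 - 59*71|/(71*10) = 1/710, and |x - 65/11| = |419*11 - 65*71|/(71*11) = 6/781.
Cross-multiplying, 1*781 = 781 < 4260 = 6*710, so 1/710 is smaller: the convergent 59/10 is closer to x than 65/11.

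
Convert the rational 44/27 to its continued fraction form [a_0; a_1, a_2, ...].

Run the Euclidean algorithm on 44 and 27; the successive quotients are the partial quotients a_0, a_1, ... (each step inverts the fractional part left over by the previous one):
  44 = 1*27 + 17, so a_0 = 1.
  27 = 1*17 + 10, so a_1 = 1.
  17 = 1*10 + 7, so a_2 = 1.
  10 = 1*7 + 3, so a_3 = 1.
  7 = 2*3 + 1, so a_4 = 2.
  3 = 3*1 + 0, so a_5 = 3.
The remainder reaches 0 after 6 divisions, so the expansion has 6 partial quotients, read off in order.

[1; 1, 1, 1, 2, 3]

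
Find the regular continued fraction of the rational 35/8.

[4; 2, 1, 2]

Run the Euclidean algorithm on 35 and 8; the successive quotients are the partial quotients a_0, a_1, ... (each step inverts the fractional part left over by the previous one):
  35 = 4*8 + 3, so a_0 = 4.
  8 = 2*3 + 2, so a_1 = 2.
  3 = 1*2 + 1, so a_2 = 1.
  2 = 2*1 + 0, so a_3 = 2.
The remainder reaches 0 after 4 divisions, so the expansion has 4 partial quotients, read off in order.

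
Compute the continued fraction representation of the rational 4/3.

Run the Euclidean algorithm on 4 and 3; the successive quotients are the partial quotients a_0, a_1, ... (each step inverts the fractional part left over by the previous one):
  4 = 1*3 + 1, so a_0 = 1.
  3 = 3*1 + 0, so a_1 = 3.
The remainder reaches 0 after 2 divisions, so the expansion has 2 partial quotients, read off in order.

[1; 3]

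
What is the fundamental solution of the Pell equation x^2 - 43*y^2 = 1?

First expand sqrt(43) as a continued fraction. With x_i = (sqrt(43) + m_i)/d_i and (m_0, d_0) = (0, 1): a_0 = floor(sqrt(43)) = 6, since 6^2 = 36 <= 43 < 49 = 7^2.
Iterate m_{i+1} = d_i*a_i - m_i, d_{i+1} = (43 - m_{i+1}^2)/d_i, a_{i+1} = floor((a_0 + m_{i+1})/d_{i+1}):
  m_1 = 1*6 - 0 = 6, d_1 = (43 - 6^2)/1 = 7/1 = 7, a_1 = floor((6 + 6)/7) = 1.
  m_2 = 7*1 - 6 = 1, d_2 = (43 - 1^2)/7 = 42/7 = 6, a_2 = floor((6 + 1)/6) = 1.
  m_3 = 6*1 - 1 = 5, d_3 = (43 - 5^2)/6 = 18/6 = 3, a_3 = floor((6 + 5)/3) = 3.
  m_4 = 3*3 - 5 = 4, d_4 = (43 - 4^2)/3 = 27/3 = 9, a_4 = floor((6 + 4)/9) = 1.
  m_5 = 9*1 - 4 = 5, d_5 = (43 - 5^2)/9 = 18/9 = 2, a_5 = floor((6 + 5)/2) = 5.
  m_6 = 2*5 - 5 = 5, d_6 = (43 - 5^2)/2 = 18/2 = 9, a_6 = floor((6 + 5)/9) = 1.
  m_7 = 9*1 - 5 = 4, d_7 = (43 - 4^2)/9 = 27/9 = 3, a_7 = floor((6 + 4)/3) = 3.
  m_8 = 3*3 - 4 = 5, d_8 = (43 - 5^2)/3 = 18/3 = 6, a_8 = floor((6 + 5)/6) = 1.
  m_9 = 6*1 - 5 = 1, d_9 = (43 - 1^2)/6 = 42/6 = 7, a_9 = floor((6 + 1)/7) = 1.
  m_10 = 7*1 - 1 = 6, d_10 = (43 - 6^2)/7 = 7/7 = 1, a_10 = floor((6 + 6)/1) = 12.
  m_11 = 1*12 - 6 = 6, d_11 = (43 - 6^2)/1 = 7/1 = 7: (m_11, d_11) = (m_1, d_1) = (6, 7), so from here the quotients repeat a_1, ..., a_10; the period length is 10.
So sqrt(43) = [6; (1, 1, 3, 1, 5, 1, 3, 1, 1, 12)] with period length k = 10.
k is even, so the fundamental solution of x^2 - 43y^2 = 1 is (p_{k-1}, q_{k-1}) = (p_9, q_9); compute convergents through index 9.
Convergents (p_i = a_i*p_{i-1} + p_{i-2}, q_i = a_i*q_{i-1} + q_{i-2} with p_{-2}=0, p_{-1}=1, q_{-2}=1, q_{-1}=0):
  i=0: a_0=6, p_0 = 6*1 + 0 = 6, q_0 = 6*0 + 1 = 1.
  i=1: a_1=1, p_1 = 1*6 + 1 = 7, q_1 = 1*1 + 0 = 1.
  i=2: a_2=1, p_2 = 1*7 + 6 = 13, q_2 = 1*1 + 1 = 2.
  i=3: a_3=3, p_3 = 3*13 + 7 = 46, q_3 = 3*2 + 1 = 7.
  i=4: a_4=1, p_4 = 1*46 + 13 = 59, q_4 = 1*7 + 2 = 9.
  i=5: a_5=5, p_5 = 5*59 + 46 = 341, q_5 = 5*9 + 7 = 52.
  i=6: a_6=1, p_6 = 1*341 + 59 = 400, q_6 = 1*52 + 9 = 61.
  i=7: a_7=3, p_7 = 3*400 + 341 = 1541, q_7 = 3*61 + 52 = 235.
  i=8: a_8=1, p_8 = 1*1541 + 400 = 1941, q_8 = 1*235 + 61 = 296.
  i=9: a_9=1, p_9 = 1*1941 + 1541 = 3482, q_9 = 1*296 + 235 = 531.
Check: 3482^2 - 43*531^2 = 12124324 - 12124323 = 1, so (x, y) = (3482, 531) solves the equation, and by the theorem it is the least positive solution.

(x, y) = (3482, 531)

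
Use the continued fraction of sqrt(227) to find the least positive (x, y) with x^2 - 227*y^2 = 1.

First expand sqrt(227) as a continued fraction. With x_i = (sqrt(227) + m_i)/d_i and (m_0, d_0) = (0, 1): a_0 = floor(sqrt(227)) = 15, since 15^2 = 225 <= 227 < 256 = 16^2.
Iterate m_{i+1} = d_i*a_i - m_i, d_{i+1} = (227 - m_{i+1}^2)/d_i, a_{i+1} = floor((a_0 + m_{i+1})/d_{i+1}):
  m_1 = 1*15 - 0 = 15, d_1 = (227 - 15^2)/1 = 2/1 = 2, a_1 = floor((15 + 15)/2) = 15.
  m_2 = 2*15 - 15 = 15, d_2 = (227 - 15^2)/2 = 2/2 = 1, a_2 = floor((15 + 15)/1) = 30.
  m_3 = 1*30 - 15 = 15, d_3 = (227 - 15^2)/1 = 2/1 = 2: (m_3, d_3) = (m_1, d_1) = (15, 2), so from here the quotients repeat a_1, a_2; the period length is 2.
So sqrt(227) = [15; (15, 30)] with period length k = 2.
k is even, so the fundamental solution of x^2 - 227y^2 = 1 is (p_{k-1}, q_{k-1}) = (p_1, q_1); compute convergents through index 1.
Convergents (p_i = a_i*p_{i-1} + p_{i-2}, q_i = a_i*q_{i-1} + q_{i-2} with p_{-2}=0, p_{-1}=1, q_{-2}=1, q_{-1}=0):
  i=0: a_0=15, p_0 = 15*1 + 0 = 15, q_0 = 15*0 + 1 = 1.
  i=1: a_1=15, p_1 = 15*15 + 1 = 226, q_1 = 15*1 + 0 = 15.
Check: 226^2 - 227*15^2 = 51076 - 51075 = 1, so (x, y) = (226, 15) solves the equation, and by the theorem it is the least positive solution.

(x, y) = (226, 15)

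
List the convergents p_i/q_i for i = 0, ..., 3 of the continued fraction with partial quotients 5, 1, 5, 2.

5/1, 6/1, 35/6, 76/13

Using the convergent recurrence p_i = a_i*p_{i-1} + p_{i-2}, q_i = a_i*q_{i-1} + q_{i-2} with p_{-2}=0, p_{-1}=1, q_{-2}=1, q_{-1}=0:
  i=0: a_0=5, p_0 = 5*1 + 0 = 5, q_0 = 5*0 + 1 = 1.
  i=1: a_1=1, p_1 = 1*5 + 1 = 6, q_1 = 1*1 + 0 = 1.
  i=2: a_2=5, p_2 = 5*6 + 5 = 35, q_2 = 5*1 + 1 = 6.
  i=3: a_3=2, p_3 = 2*35 + 6 = 76, q_3 = 2*6 + 1 = 13.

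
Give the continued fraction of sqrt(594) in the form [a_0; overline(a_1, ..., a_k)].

Write x_i = (sqrt(594) + m_i)/d_i with (m_0, d_0) = (0, 1). a_0 = floor(sqrt(594)) = 24, since 24^2 = 576 <= 594 < 625 = 25^2.
Iterate m_{i+1} = d_i*a_i - m_i, d_{i+1} = (594 - m_{i+1}^2)/d_i, a_{i+1} = floor((a_0 + m_{i+1})/d_{i+1}):
  m_1 = 1*24 - 0 = 24, d_1 = (594 - 24^2)/1 = 18/1 = 18, a_1 = floor((24 + 24)/18) = 2.
  m_2 = 18*2 - 24 = 12, d_2 = (594 - 12^2)/18 = 450/18 = 25, a_2 = floor((24 + 12)/25) = 1.
  m_3 = 25*1 - 12 = 13, d_3 = (594 - 13^2)/25 = 425/25 = 17, a_3 = floor((24 + 13)/17) = 2.
  m_4 = 17*2 - 13 = 21, d_4 = (594 - 21^2)/17 = 153/17 = 9, a_4 = floor((24 + 21)/9) = 5.
  m_5 = 9*5 - 21 = 24, d_5 = (594 - 24^2)/9 = 18/9 = 2, a_5 = floor((24 + 24)/2) = 24.
  m_6 = 2*24 - 24 = 24, d_6 = (594 - 24^2)/2 = 18/2 = 9, a_6 = floor((24 + 24)/9) = 5.
  m_7 = 9*5 - 24 = 21, d_7 = (594 - 21^2)/9 = 153/9 = 17, a_7 = floor((24 + 21)/17) = 2.
  m_8 = 17*2 - 21 = 13, d_8 = (594 - 13^2)/17 = 425/17 = 25, a_8 = floor((24 + 13)/25) = 1.
  m_9 = 25*1 - 13 = 12, d_9 = (594 - 12^2)/25 = 450/25 = 18, a_9 = floor((24 + 12)/18) = 2.
  m_10 = 18*2 - 12 = 24, d_10 = (594 - 24^2)/18 = 18/18 = 1, a_10 = floor((24 + 24)/1) = 48.
  m_11 = 1*48 - 24 = 24, d_11 = (594 - 24^2)/1 = 18/1 = 18: (m_11, d_11) = (m_1, d_1) = (24, 18), so from here the quotients repeat a_1, ..., a_10; the period length is 10.
Hence the expansion of sqrt(594) is a_0 = 24 followed by the repeating block 2, 1, 2, 5, 24, 5, 2, 1, 2, 48 (period 10).

[24; overline(2, 1, 2, 5, 24, 5, 2, 1, 2, 48)]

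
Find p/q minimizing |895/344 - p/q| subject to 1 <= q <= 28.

13/5

Expand x = 895/344 as a continued fraction with the Euclidean algorithm:
  895 = 2*344 + 207, so a_0 = 2.
  344 = 1*207 + 137, so a_1 = 1.
  207 = 1*137 + 70, so a_2 = 1.
  137 = 1*70 + 67, so a_3 = 1.
  70 = 1*67 + 3, so a_4 = 1.
  67 = 22*3 + 1, so a_5 = 22.
  3 = 3*1 + 0, so a_6 = 3.
so x = [2; 1, 1, 1, 1, 22, 3].
Convergents (p_i = a_i*p_{i-1} + p_{i-2}, q_i = a_i*q_{i-1} + q_{i-2} with p_{-2}=0, p_{-1}=1, q_{-2}=1, q_{-1}=0), until the denominator exceeds 28:
  i=0: a_0=2, p_0 = 2*1 + 0 = 2, q_0 = 2*0 + 1 = 1.
  i=1: a_1=1, p_1 = 1*2 + 1 = 3, q_1 = 1*1 + 0 = 1.
  i=2: a_2=1, p_2 = 1*3 + 2 = 5, q_2 = 1*1 + 1 = 2.
  i=3: a_3=1, p_3 = 1*5 + 3 = 8, q_3 = 1*2 + 1 = 3.
  i=4: a_4=1, p_4 = 1*8 + 5 = 13, q_4 = 1*3 + 2 = 5.
  i=5: a_5=22, p_5 = 22*13 + 8 = 294, q_5 = 22*5 + 3 = 113.
q_5 = 113 > 28, so the last convergent with denominator <= 28 is p_4/q_4 = 13/5.
The closest fraction with denominator <= 28 is either p_4/q_4 or the intermediate fraction (k*p_4 + p_3)/(k*q_4 + q_3) with the largest k >= 1 whose denominator stays <= 28; these approach x as k grows, and every other convergent or intermediate fraction in range is farther away.
Largest k: floor((28 - q_3)/q_4) = floor((28 - 3)/5) = 5.
That gives (5*13 + 8)/(5*5 + 3) = 73/28.
Compare the errors: |x - 13/5| = |895*5 - 13*344|/(344*5) = 3/1720, and |x - 73/28| = |895*28 - 73*344|/(344*28) = 52/9632.
Cross-multiplying, 3*9632 = 28896 < 89440 = 52*1720, so 3/1720 is smaller: the convergent 13/5 is closer to x than 73/28.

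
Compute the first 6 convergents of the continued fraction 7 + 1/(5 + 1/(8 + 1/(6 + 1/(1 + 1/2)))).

Using the convergent recurrence p_i = a_i*p_{i-1} + p_{i-2}, q_i = a_i*q_{i-1} + q_{i-2} with p_{-2}=0, p_{-1}=1, q_{-2}=1, q_{-1}=0:
  i=0: a_0=7, p_0 = 7*1 + 0 = 7, q_0 = 7*0 + 1 = 1.
  i=1: a_1=5, p_1 = 5*7 + 1 = 36, q_1 = 5*1 + 0 = 5.
  i=2: a_2=8, p_2 = 8*36 + 7 = 295, q_2 = 8*5 + 1 = 41.
  i=3: a_3=6, p_3 = 6*295 + 36 = 1806, q_3 = 6*41 + 5 = 251.
  i=4: a_4=1, p_4 = 1*1806 + 295 = 2101, q_4 = 1*251 + 41 = 292.
  i=5: a_5=2, p_5 = 2*2101 + 1806 = 6008, q_5 = 2*292 + 251 = 835.

7/1, 36/5, 295/41, 1806/251, 2101/292, 6008/835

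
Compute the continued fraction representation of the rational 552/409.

Run the Euclidean algorithm on 552 and 409; the successive quotients are the partial quotients a_0, a_1, ... (each step inverts the fractional part left over by the previous one):
  552 = 1*409 + 143, so a_0 = 1.
  409 = 2*143 + 123, so a_1 = 2.
  143 = 1*123 + 20, so a_2 = 1.
  123 = 6*20 + 3, so a_3 = 6.
  20 = 6*3 + 2, so a_4 = 6.
  3 = 1*2 + 1, so a_5 = 1.
  2 = 2*1 + 0, so a_6 = 2.
The remainder reaches 0 after 7 divisions, so the expansion has 7 partial quotients, read off in order.

[1; 2, 1, 6, 6, 1, 2]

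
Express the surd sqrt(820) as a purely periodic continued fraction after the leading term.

Write x_i = (sqrt(820) + m_i)/d_i with (m_0, d_0) = (0, 1). a_0 = floor(sqrt(820)) = 28, since 28^2 = 784 <= 820 < 841 = 29^2.
Iterate m_{i+1} = d_i*a_i - m_i, d_{i+1} = (820 - m_{i+1}^2)/d_i, a_{i+1} = floor((a_0 + m_{i+1})/d_{i+1}):
  m_1 = 1*28 - 0 = 28, d_1 = (820 - 28^2)/1 = 36/1 = 36, a_1 = floor((28 + 28)/36) = 1.
  m_2 = 36*1 - 28 = 8, d_2 = (820 - 8^2)/36 = 756/36 = 21, a_2 = floor((28 + 8)/21) = 1.
  m_3 = 21*1 - 8 = 13, d_3 = (820 - 13^2)/21 = 651/21 = 31, a_3 = floor((28 + 13)/31) = 1.
  m_4 = 31*1 - 13 = 18, d_4 = (820 - 18^2)/31 = 496/31 = 16, a_4 = floor((28 + 18)/16) = 2.
  m_5 = 16*2 - 18 = 14, d_5 = (820 - 14^2)/16 = 624/16 = 39, a_5 = floor((28 + 14)/39) = 1.
  m_6 = 39*1 - 14 = 25, d_6 = (820 - 25^2)/39 = 195/39 = 5, a_6 = floor((28 + 25)/5) = 10.
  m_7 = 5*10 - 25 = 25, d_7 = (820 - 25^2)/5 = 195/5 = 39, a_7 = floor((28 + 25)/39) = 1.
  m_8 = 39*1 - 25 = 14, d_8 = (820 - 14^2)/39 = 624/39 = 16, a_8 = floor((28 + 14)/16) = 2.
  m_9 = 16*2 - 14 = 18, d_9 = (820 - 18^2)/16 = 496/16 = 31, a_9 = floor((28 + 18)/31) = 1.
  m_10 = 31*1 - 18 = 13, d_10 = (820 - 13^2)/31 = 651/31 = 21, a_10 = floor((28 + 13)/21) = 1.
  m_11 = 21*1 - 13 = 8, d_11 = (820 - 8^2)/21 = 756/21 = 36, a_11 = floor((28 + 8)/36) = 1.
  m_12 = 36*1 - 8 = 28, d_12 = (820 - 28^2)/36 = 36/36 = 1, a_12 = floor((28 + 28)/1) = 56.
  m_13 = 1*56 - 28 = 28, d_13 = (820 - 28^2)/1 = 36/1 = 36: (m_13, d_13) = (m_1, d_1) = (28, 36), so from here the quotients repeat a_1, ..., a_12; the period length is 12.
Hence the expansion of sqrt(820) is a_0 = 28 followed by the repeating block 1, 1, 1, 2, 1, 10, 1, 2, 1, 1, 1, 56 (period 12).

[28; (1, 1, 1, 2, 1, 10, 1, 2, 1, 1, 1, 56)]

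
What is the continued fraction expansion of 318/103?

[3; 11, 2, 4]

Run the Euclidean algorithm on 318 and 103; the successive quotients are the partial quotients a_0, a_1, ... (each step inverts the fractional part left over by the previous one):
  318 = 3*103 + 9, so a_0 = 3.
  103 = 11*9 + 4, so a_1 = 11.
  9 = 2*4 + 1, so a_2 = 2.
  4 = 4*1 + 0, so a_3 = 4.
The remainder reaches 0 after 4 divisions, so the expansion has 4 partial quotients, read off in order.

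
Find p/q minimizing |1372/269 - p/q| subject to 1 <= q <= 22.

51/10

Expand x = 1372/269 as a continued fraction with the Euclidean algorithm:
  1372 = 5*269 + 27, so a_0 = 5.
  269 = 9*27 + 26, so a_1 = 9.
  27 = 1*26 + 1, so a_2 = 1.
  26 = 26*1 + 0, so a_3 = 26.
so x = [5; 9, 1, 26].
Convergents (p_i = a_i*p_{i-1} + p_{i-2}, q_i = a_i*q_{i-1} + q_{i-2} with p_{-2}=0, p_{-1}=1, q_{-2}=1, q_{-1}=0), until the denominator exceeds 22:
  i=0: a_0=5, p_0 = 5*1 + 0 = 5, q_0 = 5*0 + 1 = 1.
  i=1: a_1=9, p_1 = 9*5 + 1 = 46, q_1 = 9*1 + 0 = 9.
  i=2: a_2=1, p_2 = 1*46 + 5 = 51, q_2 = 1*9 + 1 = 10.
  i=3: a_3=26, p_3 = 26*51 + 46 = 1372, q_3 = 26*10 + 9 = 269.
q_3 = 269 > 22, so the last convergent with denominator <= 22 is p_2/q_2 = 51/10.
The closest fraction with denominator <= 22 is either p_2/q_2 or the intermediate fraction (k*p_2 + p_1)/(k*q_2 + q_1) with the largest k >= 1 whose denominator stays <= 22; these approach x as k grows, and every other convergent or intermediate fraction in range is farther away.
Largest k: floor((22 - q_1)/q_2) = floor((22 - 9)/10) = 1.
That gives (1*51 + 46)/(1*10 + 9) = 97/19.
Compare the errors: |x - 51/10| = |1372*10 - 51*269|/(269*10) = 1/2690, and |x - 97/19| = |1372*19 - 97*269|/(269*19) = 25/5111.
Cross-multiplying, 1*5111 = 5111 < 67250 = 25*2690, so 1/2690 is smaller: the convergent 51/10 is closer to x than 97/19.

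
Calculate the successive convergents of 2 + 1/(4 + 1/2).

2/1, 9/4, 20/9

Using the convergent recurrence p_i = a_i*p_{i-1} + p_{i-2}, q_i = a_i*q_{i-1} + q_{i-2} with p_{-2}=0, p_{-1}=1, q_{-2}=1, q_{-1}=0:
  i=0: a_0=2, p_0 = 2*1 + 0 = 2, q_0 = 2*0 + 1 = 1.
  i=1: a_1=4, p_1 = 4*2 + 1 = 9, q_1 = 4*1 + 0 = 4.
  i=2: a_2=2, p_2 = 2*9 + 2 = 20, q_2 = 2*4 + 1 = 9.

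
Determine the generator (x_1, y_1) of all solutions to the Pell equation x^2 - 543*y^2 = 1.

(x, y) = (669337, 28724)

First expand sqrt(543) as a continued fraction. With x_i = (sqrt(543) + m_i)/d_i and (m_0, d_0) = (0, 1): a_0 = floor(sqrt(543)) = 23, since 23^2 = 529 <= 543 < 576 = 24^2.
Iterate m_{i+1} = d_i*a_i - m_i, d_{i+1} = (543 - m_{i+1}^2)/d_i, a_{i+1} = floor((a_0 + m_{i+1})/d_{i+1}):
  m_1 = 1*23 - 0 = 23, d_1 = (543 - 23^2)/1 = 14/1 = 14, a_1 = floor((23 + 23)/14) = 3.
  m_2 = 14*3 - 23 = 19, d_2 = (543 - 19^2)/14 = 182/14 = 13, a_2 = floor((23 + 19)/13) = 3.
  m_3 = 13*3 - 19 = 20, d_3 = (543 - 20^2)/13 = 143/13 = 11, a_3 = floor((23 + 20)/11) = 3.
  m_4 = 11*3 - 20 = 13, d_4 = (543 - 13^2)/11 = 374/11 = 34, a_4 = floor((23 + 13)/34) = 1.
  m_5 = 34*1 - 13 = 21, d_5 = (543 - 21^2)/34 = 102/34 = 3, a_5 = floor((23 + 21)/3) = 14.
  m_6 = 3*14 - 21 = 21, d_6 = (543 - 21^2)/3 = 102/3 = 34, a_6 = floor((23 + 21)/34) = 1.
  m_7 = 34*1 - 21 = 13, d_7 = (543 - 13^2)/34 = 374/34 = 11, a_7 = floor((23 + 13)/11) = 3.
  m_8 = 11*3 - 13 = 20, d_8 = (543 - 20^2)/11 = 143/11 = 13, a_8 = floor((23 + 20)/13) = 3.
  m_9 = 13*3 - 20 = 19, d_9 = (543 - 19^2)/13 = 182/13 = 14, a_9 = floor((23 + 19)/14) = 3.
  m_10 = 14*3 - 19 = 23, d_10 = (543 - 23^2)/14 = 14/14 = 1, a_10 = floor((23 + 23)/1) = 46.
  m_11 = 1*46 - 23 = 23, d_11 = (543 - 23^2)/1 = 14/1 = 14: (m_11, d_11) = (m_1, d_1) = (23, 14), so from here the quotients repeat a_1, ..., a_10; the period length is 10.
So sqrt(543) = [23; (3, 3, 3, 1, 14, 1, 3, 3, 3, 46)] with period length k = 10.
k is even, so the fundamental solution of x^2 - 543y^2 = 1 is (p_{k-1}, q_{k-1}) = (p_9, q_9); compute convergents through index 9.
Convergents (p_i = a_i*p_{i-1} + p_{i-2}, q_i = a_i*q_{i-1} + q_{i-2} with p_{-2}=0, p_{-1}=1, q_{-2}=1, q_{-1}=0):
  i=0: a_0=23, p_0 = 23*1 + 0 = 23, q_0 = 23*0 + 1 = 1.
  i=1: a_1=3, p_1 = 3*23 + 1 = 70, q_1 = 3*1 + 0 = 3.
  i=2: a_2=3, p_2 = 3*70 + 23 = 233, q_2 = 3*3 + 1 = 10.
  i=3: a_3=3, p_3 = 3*233 + 70 = 769, q_3 = 3*10 + 3 = 33.
  i=4: a_4=1, p_4 = 1*769 + 233 = 1002, q_4 = 1*33 + 10 = 43.
  i=5: a_5=14, p_5 = 14*1002 + 769 = 14797, q_5 = 14*43 + 33 = 635.
  i=6: a_6=1, p_6 = 1*14797 + 1002 = 15799, q_6 = 1*635 + 43 = 678.
  i=7: a_7=3, p_7 = 3*15799 + 14797 = 62194, q_7 = 3*678 + 635 = 2669.
  i=8: a_8=3, p_8 = 3*62194 + 15799 = 202381, q_8 = 3*2669 + 678 = 8685.
  i=9: a_9=3, p_9 = 3*202381 + 62194 = 669337, q_9 = 3*8685 + 2669 = 28724.
Check: 669337^2 - 543*28724^2 = 448012019569 - 448012019568 = 1, so (x, y) = (669337, 28724) solves the equation, and by the theorem it is the least positive solution.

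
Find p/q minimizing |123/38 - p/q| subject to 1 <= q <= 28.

Expand x = 123/38 as a continued fraction with the Euclidean algorithm:
  123 = 3*38 + 9, so a_0 = 3.
  38 = 4*9 + 2, so a_1 = 4.
  9 = 4*2 + 1, so a_2 = 4.
  2 = 2*1 + 0, so a_3 = 2.
so x = [3; 4, 4, 2].
Convergents (p_i = a_i*p_{i-1} + p_{i-2}, q_i = a_i*q_{i-1} + q_{i-2} with p_{-2}=0, p_{-1}=1, q_{-2}=1, q_{-1}=0), until the denominator exceeds 28:
  i=0: a_0=3, p_0 = 3*1 + 0 = 3, q_0 = 3*0 + 1 = 1.
  i=1: a_1=4, p_1 = 4*3 + 1 = 13, q_1 = 4*1 + 0 = 4.
  i=2: a_2=4, p_2 = 4*13 + 3 = 55, q_2 = 4*4 + 1 = 17.
  i=3: a_3=2, p_3 = 2*55 + 13 = 123, q_3 = 2*17 + 4 = 38.
q_3 = 38 > 28, so the last convergent with denominator <= 28 is p_2/q_2 = 55/17.
The closest fraction with denominator <= 28 is either p_2/q_2 or the intermediate fraction (k*p_2 + p_1)/(k*q_2 + q_1) with the largest k >= 1 whose denominator stays <= 28; these approach x as k grows, and every other convergent or intermediate fraction in range is farther away.
Largest k: floor((28 - q_1)/q_2) = floor((28 - 4)/17) = 1.
That gives (1*55 + 13)/(1*17 + 4) = 68/21.
Compare the errors: |x - 55/17| = |123*17 - 55*38|/(38*17) = 1/646, and |x - 68/21| = |123*21 - 68*38|/(38*21) = 1/798.
Cross-multiplying, 1*646 = 646 < 798 = 1*798, so 1/798 is smaller: the intermediate fraction 68/21 is closer to x than 55/17.

68/21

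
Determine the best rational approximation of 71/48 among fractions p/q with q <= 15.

22/15

Expand x = 71/48 as a continued fraction with the Euclidean algorithm:
  71 = 1*48 + 23, so a_0 = 1.
  48 = 2*23 + 2, so a_1 = 2.
  23 = 11*2 + 1, so a_2 = 11.
  2 = 2*1 + 0, so a_3 = 2.
so x = [1; 2, 11, 2].
Convergents (p_i = a_i*p_{i-1} + p_{i-2}, q_i = a_i*q_{i-1} + q_{i-2} with p_{-2}=0, p_{-1}=1, q_{-2}=1, q_{-1}=0), until the denominator exceeds 15:
  i=0: a_0=1, p_0 = 1*1 + 0 = 1, q_0 = 1*0 + 1 = 1.
  i=1: a_1=2, p_1 = 2*1 + 1 = 3, q_1 = 2*1 + 0 = 2.
  i=2: a_2=11, p_2 = 11*3 + 1 = 34, q_2 = 11*2 + 1 = 23.
q_2 = 23 > 15, so the last convergent with denominator <= 15 is p_1/q_1 = 3/2.
The closest fraction with denominator <= 15 is either p_1/q_1 or the intermediate fraction (k*p_1 + p_0)/(k*q_1 + q_0) with the largest k >= 1 whose denominator stays <= 15; these approach x as k grows, and every other convergent or intermediate fraction in range is farther away.
Largest k: floor((15 - q_0)/q_1) = floor((15 - 1)/2) = 7.
That gives (7*3 + 1)/(7*2 + 1) = 22/15.
Compare the errors: |x - 3/2| = |71*2 - 3*48|/(48*2) = 2/96, and |x - 22/15| = |71*15 - 22*48|/(48*15) = 9/720.
Cross-multiplying, 9*96 = 864 < 1440 = 2*720, so 9/720 is smaller: the intermediate fraction 22/15 is closer to x than 3/2.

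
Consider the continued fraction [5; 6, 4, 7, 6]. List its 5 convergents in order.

Using the convergent recurrence p_i = a_i*p_{i-1} + p_{i-2}, q_i = a_i*q_{i-1} + q_{i-2} with p_{-2}=0, p_{-1}=1, q_{-2}=1, q_{-1}=0:
  i=0: a_0=5, p_0 = 5*1 + 0 = 5, q_0 = 5*0 + 1 = 1.
  i=1: a_1=6, p_1 = 6*5 + 1 = 31, q_1 = 6*1 + 0 = 6.
  i=2: a_2=4, p_2 = 4*31 + 5 = 129, q_2 = 4*6 + 1 = 25.
  i=3: a_3=7, p_3 = 7*129 + 31 = 934, q_3 = 7*25 + 6 = 181.
  i=4: a_4=6, p_4 = 6*934 + 129 = 5733, q_4 = 6*181 + 25 = 1111.

5/1, 31/6, 129/25, 934/181, 5733/1111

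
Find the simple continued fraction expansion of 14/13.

Run the Euclidean algorithm on 14 and 13; the successive quotients are the partial quotients a_0, a_1, ... (each step inverts the fractional part left over by the previous one):
  14 = 1*13 + 1, so a_0 = 1.
  13 = 13*1 + 0, so a_1 = 13.
The remainder reaches 0 after 2 divisions, so the expansion has 2 partial quotients, read off in order.

[1; 13]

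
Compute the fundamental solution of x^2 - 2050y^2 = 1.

First expand sqrt(2050) as a continued fraction. With x_i = (sqrt(2050) + m_i)/d_i and (m_0, d_0) = (0, 1): a_0 = floor(sqrt(2050)) = 45, since 45^2 = 2025 <= 2050 < 2116 = 46^2.
Iterate m_{i+1} = d_i*a_i - m_i, d_{i+1} = (2050 - m_{i+1}^2)/d_i, a_{i+1} = floor((a_0 + m_{i+1})/d_{i+1}):
  m_1 = 1*45 - 0 = 45, d_1 = (2050 - 45^2)/1 = 25/1 = 25, a_1 = floor((45 + 45)/25) = 3.
  m_2 = 25*3 - 45 = 30, d_2 = (2050 - 30^2)/25 = 1150/25 = 46, a_2 = floor((45 + 30)/46) = 1.
  m_3 = 46*1 - 30 = 16, d_3 = (2050 - 16^2)/46 = 1794/46 = 39, a_3 = floor((45 + 16)/39) = 1.
  m_4 = 39*1 - 16 = 23, d_4 = (2050 - 23^2)/39 = 1521/39 = 39, a_4 = floor((45 + 23)/39) = 1.
  m_5 = 39*1 - 23 = 16, d_5 = (2050 - 16^2)/39 = 1794/39 = 46, a_5 = floor((45 + 16)/46) = 1.
  m_6 = 46*1 - 16 = 30, d_6 = (2050 - 30^2)/46 = 1150/46 = 25, a_6 = floor((45 + 30)/25) = 3.
  m_7 = 25*3 - 30 = 45, d_7 = (2050 - 45^2)/25 = 25/25 = 1, a_7 = floor((45 + 45)/1) = 90.
  m_8 = 1*90 - 45 = 45, d_8 = (2050 - 45^2)/1 = 25/1 = 25: (m_8, d_8) = (m_1, d_1) = (45, 25), so from here the quotients repeat a_1, ..., a_7; the period length is 7.
So sqrt(2050) = [45; (3, 1, 1, 1, 1, 3, 90)] with period length k = 7.
k is odd, so (p_{k-1}, q_{k-1}) only solves x^2 - 2050y^2 = -1 and the fundamental solution of x^2 - 2050y^2 = 1 is (p_{2k-1}, q_{2k-1}) = (p_13, q_13); compute convergents through index 13, running through the period twice.
Convergents (p_i = a_i*p_{i-1} + p_{i-2}, q_i = a_i*q_{i-1} + q_{i-2} with p_{-2}=0, p_{-1}=1, q_{-2}=1, q_{-1}=0):
  i=0: a_0=45, p_0 = 45*1 + 0 = 45, q_0 = 45*0 + 1 = 1.
  i=1: a_1=3, p_1 = 3*45 + 1 = 136, q_1 = 3*1 + 0 = 3.
  i=2: a_2=1, p_2 = 1*136 + 45 = 181, q_2 = 1*3 + 1 = 4.
  i=3: a_3=1, p_3 = 1*181 + 136 = 317, q_3 = 1*4 + 3 = 7.
  i=4: a_4=1, p_4 = 1*317 + 181 = 498, q_4 = 1*7 + 4 = 11.
  i=5: a_5=1, p_5 = 1*498 + 317 = 815, q_5 = 1*11 + 7 = 18.
  i=6: a_6=3, p_6 = 3*815 + 498 = 2943, q_6 = 3*18 + 11 = 65.
  i=7: a_7=90, p_7 = 90*2943 + 815 = 265685, q_7 = 90*65 + 18 = 5868.
  i=8: a_8=3, p_8 = 3*265685 + 2943 = 799998, q_8 = 3*5868 + 65 = 17669.
  i=9: a_9=1, p_9 = 1*799998 + 265685 = 1065683, q_9 = 1*17669 + 5868 = 23537.
  i=10: a_10=1, p_10 = 1*1065683 + 799998 = 1865681, q_10 = 1*23537 + 17669 = 41206.
  i=11: a_11=1, p_11 = 1*1865681 + 1065683 = 2931364, q_11 = 1*41206 + 23537 = 64743.
  i=12: a_12=1, p_12 = 1*2931364 + 1865681 = 4797045, q_12 = 1*64743 + 41206 = 105949.
  i=13: a_13=3, p_13 = 3*4797045 + 2931364 = 17322499, q_13 = 3*105949 + 64743 = 382590.
Indeed p_6^2 - 2050*q_6^2 = 8661249 - 8661250 = -1, not +1.
Check: 17322499^2 - 2050*382590^2 = 300068971605001 - 300068971605000 = 1, so (x, y) = (17322499, 382590) solves the equation, and by the theorem it is the least positive solution.

(x, y) = (17322499, 382590)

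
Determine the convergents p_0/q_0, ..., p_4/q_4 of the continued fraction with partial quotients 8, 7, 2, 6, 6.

Using the convergent recurrence p_i = a_i*p_{i-1} + p_{i-2}, q_i = a_i*q_{i-1} + q_{i-2} with p_{-2}=0, p_{-1}=1, q_{-2}=1, q_{-1}=0:
  i=0: a_0=8, p_0 = 8*1 + 0 = 8, q_0 = 8*0 + 1 = 1.
  i=1: a_1=7, p_1 = 7*8 + 1 = 57, q_1 = 7*1 + 0 = 7.
  i=2: a_2=2, p_2 = 2*57 + 8 = 122, q_2 = 2*7 + 1 = 15.
  i=3: a_3=6, p_3 = 6*122 + 57 = 789, q_3 = 6*15 + 7 = 97.
  i=4: a_4=6, p_4 = 6*789 + 122 = 4856, q_4 = 6*97 + 15 = 597.

8/1, 57/7, 122/15, 789/97, 4856/597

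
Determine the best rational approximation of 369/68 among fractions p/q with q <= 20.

Expand x = 369/68 as a continued fraction with the Euclidean algorithm:
  369 = 5*68 + 29, so a_0 = 5.
  68 = 2*29 + 10, so a_1 = 2.
  29 = 2*10 + 9, so a_2 = 2.
  10 = 1*9 + 1, so a_3 = 1.
  9 = 9*1 + 0, so a_4 = 9.
so x = [5; 2, 2, 1, 9].
Convergents (p_i = a_i*p_{i-1} + p_{i-2}, q_i = a_i*q_{i-1} + q_{i-2} with p_{-2}=0, p_{-1}=1, q_{-2}=1, q_{-1}=0), until the denominator exceeds 20:
  i=0: a_0=5, p_0 = 5*1 + 0 = 5, q_0 = 5*0 + 1 = 1.
  i=1: a_1=2, p_1 = 2*5 + 1 = 11, q_1 = 2*1 + 0 = 2.
  i=2: a_2=2, p_2 = 2*11 + 5 = 27, q_2 = 2*2 + 1 = 5.
  i=3: a_3=1, p_3 = 1*27 + 11 = 38, q_3 = 1*5 + 2 = 7.
  i=4: a_4=9, p_4 = 9*38 + 27 = 369, q_4 = 9*7 + 5 = 68.
q_4 = 68 > 20, so the last convergent with denominator <= 20 is p_3/q_3 = 38/7.
The closest fraction with denominator <= 20 is either p_3/q_3 or the intermediate fraction (k*p_3 + p_2)/(k*q_3 + q_2) with the largest k >= 1 whose denominator stays <= 20; these approach x as k grows, and every other convergent or intermediate fraction in range is farther away.
Largest k: floor((20 - q_2)/q_3) = floor((20 - 5)/7) = 2.
That gives (2*38 + 27)/(2*7 + 5) = 103/19.
Compare the errors: |x - 38/7| = |369*7 - 38*68|/(68*7) = 1/476, and |x - 103/19| = |369*19 - 103*68|/(68*19) = 7/1292.
Cross-multiplying, 1*1292 = 1292 < 3332 = 7*476, so 1/476 is smaller: the convergent 38/7 is closer to x than 103/19.

38/7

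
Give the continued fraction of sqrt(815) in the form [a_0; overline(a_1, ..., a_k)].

[28; overline(1, 1, 4, 1, 2, 5, 2, 1, 4, 1, 1, 56)]

Write x_i = (sqrt(815) + m_i)/d_i with (m_0, d_0) = (0, 1). a_0 = floor(sqrt(815)) = 28, since 28^2 = 784 <= 815 < 841 = 29^2.
Iterate m_{i+1} = d_i*a_i - m_i, d_{i+1} = (815 - m_{i+1}^2)/d_i, a_{i+1} = floor((a_0 + m_{i+1})/d_{i+1}):
  m_1 = 1*28 - 0 = 28, d_1 = (815 - 28^2)/1 = 31/1 = 31, a_1 = floor((28 + 28)/31) = 1.
  m_2 = 31*1 - 28 = 3, d_2 = (815 - 3^2)/31 = 806/31 = 26, a_2 = floor((28 + 3)/26) = 1.
  m_3 = 26*1 - 3 = 23, d_3 = (815 - 23^2)/26 = 286/26 = 11, a_3 = floor((28 + 23)/11) = 4.
  m_4 = 11*4 - 23 = 21, d_4 = (815 - 21^2)/11 = 374/11 = 34, a_4 = floor((28 + 21)/34) = 1.
  m_5 = 34*1 - 21 = 13, d_5 = (815 - 13^2)/34 = 646/34 = 19, a_5 = floor((28 + 13)/19) = 2.
  m_6 = 19*2 - 13 = 25, d_6 = (815 - 25^2)/19 = 190/19 = 10, a_6 = floor((28 + 25)/10) = 5.
  m_7 = 10*5 - 25 = 25, d_7 = (815 - 25^2)/10 = 190/10 = 19, a_7 = floor((28 + 25)/19) = 2.
  m_8 = 19*2 - 25 = 13, d_8 = (815 - 13^2)/19 = 646/19 = 34, a_8 = floor((28 + 13)/34) = 1.
  m_9 = 34*1 - 13 = 21, d_9 = (815 - 21^2)/34 = 374/34 = 11, a_9 = floor((28 + 21)/11) = 4.
  m_10 = 11*4 - 21 = 23, d_10 = (815 - 23^2)/11 = 286/11 = 26, a_10 = floor((28 + 23)/26) = 1.
  m_11 = 26*1 - 23 = 3, d_11 = (815 - 3^2)/26 = 806/26 = 31, a_11 = floor((28 + 3)/31) = 1.
  m_12 = 31*1 - 3 = 28, d_12 = (815 - 28^2)/31 = 31/31 = 1, a_12 = floor((28 + 28)/1) = 56.
  m_13 = 1*56 - 28 = 28, d_13 = (815 - 28^2)/1 = 31/1 = 31: (m_13, d_13) = (m_1, d_1) = (28, 31), so from here the quotients repeat a_1, ..., a_12; the period length is 12.
Hence the expansion of sqrt(815) is a_0 = 28 followed by the repeating block 1, 1, 4, 1, 2, 5, 2, 1, 4, 1, 1, 56 (period 12).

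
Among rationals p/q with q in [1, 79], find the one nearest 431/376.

47/41

Expand x = 431/376 as a continued fraction with the Euclidean algorithm:
  431 = 1*376 + 55, so a_0 = 1.
  376 = 6*55 + 46, so a_1 = 6.
  55 = 1*46 + 9, so a_2 = 1.
  46 = 5*9 + 1, so a_3 = 5.
  9 = 9*1 + 0, so a_4 = 9.
so x = [1; 6, 1, 5, 9].
Convergents (p_i = a_i*p_{i-1} + p_{i-2}, q_i = a_i*q_{i-1} + q_{i-2} with p_{-2}=0, p_{-1}=1, q_{-2}=1, q_{-1}=0), until the denominator exceeds 79:
  i=0: a_0=1, p_0 = 1*1 + 0 = 1, q_0 = 1*0 + 1 = 1.
  i=1: a_1=6, p_1 = 6*1 + 1 = 7, q_1 = 6*1 + 0 = 6.
  i=2: a_2=1, p_2 = 1*7 + 1 = 8, q_2 = 1*6 + 1 = 7.
  i=3: a_3=5, p_3 = 5*8 + 7 = 47, q_3 = 5*7 + 6 = 41.
  i=4: a_4=9, p_4 = 9*47 + 8 = 431, q_4 = 9*41 + 7 = 376.
q_4 = 376 > 79, so the last convergent with denominator <= 79 is p_3/q_3 = 47/41.
The closest fraction with denominator <= 79 is either p_3/q_3 or the intermediate fraction (k*p_3 + p_2)/(k*q_3 + q_2) with the largest k >= 1 whose denominator stays <= 79; these approach x as k grows, and every other convergent or intermediate fraction in range is farther away.
Largest k: floor((79 - q_2)/q_3) = floor((79 - 7)/41) = 1.
That gives (1*47 + 8)/(1*41 + 7) = 55/48.
Compare the errors: |x - 47/41| = |431*41 - 47*376|/(376*41) = 1/15416, and |x - 55/48| = |431*48 - 55*376|/(376*48) = 8/18048.
Cross-multiplying, 1*18048 = 18048 < 123328 = 8*15416, so 1/15416 is smaller: the convergent 47/41 is closer to x than 55/48.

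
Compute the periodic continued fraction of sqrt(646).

[25; (2, 2, 2, 50)]

Write x_i = (sqrt(646) + m_i)/d_i with (m_0, d_0) = (0, 1). a_0 = floor(sqrt(646)) = 25, since 25^2 = 625 <= 646 < 676 = 26^2.
Iterate m_{i+1} = d_i*a_i - m_i, d_{i+1} = (646 - m_{i+1}^2)/d_i, a_{i+1} = floor((a_0 + m_{i+1})/d_{i+1}):
  m_1 = 1*25 - 0 = 25, d_1 = (646 - 25^2)/1 = 21/1 = 21, a_1 = floor((25 + 25)/21) = 2.
  m_2 = 21*2 - 25 = 17, d_2 = (646 - 17^2)/21 = 357/21 = 17, a_2 = floor((25 + 17)/17) = 2.
  m_3 = 17*2 - 17 = 17, d_3 = (646 - 17^2)/17 = 357/17 = 21, a_3 = floor((25 + 17)/21) = 2.
  m_4 = 21*2 - 17 = 25, d_4 = (646 - 25^2)/21 = 21/21 = 1, a_4 = floor((25 + 25)/1) = 50.
  m_5 = 1*50 - 25 = 25, d_5 = (646 - 25^2)/1 = 21/1 = 21: (m_5, d_5) = (m_1, d_1) = (25, 21), so from here the quotients repeat a_1, ..., a_4; the period length is 4.
Hence the expansion of sqrt(646) is a_0 = 25 followed by the repeating block 2, 2, 2, 50 (period 4).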